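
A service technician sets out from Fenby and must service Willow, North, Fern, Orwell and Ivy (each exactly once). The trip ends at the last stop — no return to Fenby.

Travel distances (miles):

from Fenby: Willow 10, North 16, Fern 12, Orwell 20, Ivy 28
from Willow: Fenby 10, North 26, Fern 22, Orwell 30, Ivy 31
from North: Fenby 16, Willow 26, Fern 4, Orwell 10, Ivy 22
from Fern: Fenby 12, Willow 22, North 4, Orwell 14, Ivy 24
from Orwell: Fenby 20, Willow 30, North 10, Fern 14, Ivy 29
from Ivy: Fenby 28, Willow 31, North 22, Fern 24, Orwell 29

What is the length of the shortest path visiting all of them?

Shortest open route: 75 miles.

There are 5! = 120 possible orderings.
Fenby → Willow → North → Fern → Orwell → Ivy: 10+26+4+14+29 = 83
Fenby → Willow → North → Fern → Ivy → Orwell: 10+26+4+24+29 = 93
Fenby → Willow → North → Orwell → Fern → Ivy: 10+26+10+14+24 = 84
Fenby → Willow → North → Orwell → Ivy → Fern: 10+26+10+29+24 = 99
Fenby → Willow → North → Ivy → Fern → Orwell: 10+26+22+24+14 = 96
Fenby → Willow → North → Ivy → Orwell → Fern: 10+26+22+29+14 = 101
Fenby → Willow → Fern → North → Orwell → Ivy: 10+22+4+10+29 = 75
Fenby → Willow → Fern → North → Ivy → Orwell: 10+22+4+22+29 = 87
Fenby → Willow → Fern → Orwell → North → Ivy: 10+22+14+10+22 = 78
Fenby → Willow → Fern → Orwell → Ivy → North: 10+22+14+29+22 = 97
Fenby → Willow → Fern → Ivy → North → Orwell: 10+22+24+22+10 = 88
Fenby → Willow → Fern → Ivy → Orwell → North: 10+22+24+29+10 = 95
Fenby → Willow → Orwell → North → Fern → Ivy: 10+30+10+4+24 = 78
Fenby → Willow → Orwell → North → Ivy → Fern: 10+30+10+22+24 = 96
… (106 more)
The minimum is 75.
One shortest path: Fenby → Willow → Fern → North → Orwell → Ivy.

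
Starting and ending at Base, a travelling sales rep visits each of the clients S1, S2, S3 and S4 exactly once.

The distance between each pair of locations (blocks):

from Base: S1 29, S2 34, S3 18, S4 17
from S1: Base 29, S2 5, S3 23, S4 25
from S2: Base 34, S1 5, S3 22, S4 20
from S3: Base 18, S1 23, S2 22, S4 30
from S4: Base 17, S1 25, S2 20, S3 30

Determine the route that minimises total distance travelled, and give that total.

Minimum total distance: 83 blocks.

With 4 stops there are 4!/2 = 12 distinct round trips (a route and its reverse cost the same).
Base→S1→S2→S3→S4→Base: 29+5+22+30+17 = 103
Base→S1→S2→S4→S3→Base: 29+5+20+30+18 = 102
Base→S1→S3→S2→S4→Base: 29+23+22+20+17 = 111
Base→S1→S3→S4→S2→Base: 29+23+30+20+34 = 136
Base→S1→S4→S2→S3→Base: 29+25+20+22+18 = 114
Base→S1→S4→S3→S2→Base: 29+25+30+22+34 = 140
Base→S2→S1→S3→S4→Base: 34+5+23+30+17 = 109
Base→S2→S1→S4→S3→Base: 34+5+25+30+18 = 112
Base→S2→S3→S1→S4→Base: 34+22+23+25+17 = 121
Base→S2→S4→S1→S3→Base: 34+20+25+23+18 = 120
Base→S3→S1→S2→S4→Base: 18+23+5+20+17 = 83
Base→S3→S2→S1→S4→Base: 18+22+5+25+17 = 87
The minimum is 83.
One optimal route: Base → S3 → S1 → S2 → S4 → Base (or its reverse).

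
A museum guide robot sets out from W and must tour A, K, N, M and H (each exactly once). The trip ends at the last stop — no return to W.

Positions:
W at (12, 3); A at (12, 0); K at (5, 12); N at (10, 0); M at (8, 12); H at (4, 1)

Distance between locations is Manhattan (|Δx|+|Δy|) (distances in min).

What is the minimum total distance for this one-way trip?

There are 5! = 120 possible orderings.
W→A→K→N→M→H: 3+19+17+14+15 = 68
W→A→K→N→H→M: 3+19+17+7+15 = 61
W→A→K→M→N→H: 3+19+3+14+7 = 46
W→A→K→M→H→N: 3+19+3+15+7 = 47
W→A→K→H→N→M: 3+19+12+7+14 = 55
W→A→K→H→M→N: 3+19+12+15+14 = 63
W→A→N→K→M→H: 3+2+17+3+15 = 40
W→A→N→K→H→M: 3+2+17+12+15 = 49
W→A→N→M→K→H: 3+2+14+3+12 = 34
W→A→N→M→H→K: 3+2+14+15+12 = 46
W→A→N→H→K→M: 3+2+7+12+3 = 27
W→A→N→H→M→K: 3+2+7+15+3 = 30
W→A→M→K→N→H: 3+16+3+17+7 = 46
W→A→M→K→H→N: 3+16+3+12+7 = 41
… (106 more)
The minimum is 27.
One shortest path: W → A → N → H → K → M.

27 min — the minimum one-way total.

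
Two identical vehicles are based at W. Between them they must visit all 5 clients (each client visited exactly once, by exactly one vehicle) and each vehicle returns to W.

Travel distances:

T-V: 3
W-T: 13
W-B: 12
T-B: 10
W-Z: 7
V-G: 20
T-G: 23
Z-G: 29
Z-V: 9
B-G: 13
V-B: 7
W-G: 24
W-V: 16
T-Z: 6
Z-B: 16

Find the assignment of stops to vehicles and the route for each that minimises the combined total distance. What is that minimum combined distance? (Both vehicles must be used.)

Minimum combined distance: 74.

Try each way of splitting the stops between the two vehicles (each non-empty) and, for each split, find the best tour for each vehicle:
  {T} + {Z, V, B, G}: 26 + 60 = 86
  {Z} + {T, V, B, G}: 14 + 60 = 74
  {T, Z} + {V, B, G}: 26 + 60 = 86
  {V} + {T, Z, B, G}: 32 + 60 = 92
  {T, V} + {Z, B, G}: 32 + 60 = 92
  {Z, V} + {T, B, G}: 32 + 60 = 92
  … (15 splits in total)
Best: vehicle 1 W → Z → W = 14; vehicle 2 W → T → V → B → G → W = 60; combined 74.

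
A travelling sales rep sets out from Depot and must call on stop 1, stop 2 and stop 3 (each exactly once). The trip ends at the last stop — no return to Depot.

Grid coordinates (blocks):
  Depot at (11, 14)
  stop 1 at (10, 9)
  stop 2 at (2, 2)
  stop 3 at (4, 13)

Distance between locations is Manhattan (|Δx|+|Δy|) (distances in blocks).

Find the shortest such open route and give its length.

There are 3! = 6 possible orderings.
Depot - stop 1 - stop 2 - stop 3: 6+15+13 = 34
Depot - stop 1 - stop 3 - stop 2: 6+10+13 = 29
Depot - stop 2 - stop 1 - stop 3: 21+15+10 = 46
Depot - stop 2 - stop 3 - stop 1: 21+13+10 = 44
Depot - stop 3 - stop 1 - stop 2: 8+10+15 = 33
Depot - stop 3 - stop 2 - stop 1: 8+13+15 = 36
The minimum is 29.
One shortest path: Depot → stop 1 → stop 3 → stop 2.

Minimum one-way distance = 29 blocks.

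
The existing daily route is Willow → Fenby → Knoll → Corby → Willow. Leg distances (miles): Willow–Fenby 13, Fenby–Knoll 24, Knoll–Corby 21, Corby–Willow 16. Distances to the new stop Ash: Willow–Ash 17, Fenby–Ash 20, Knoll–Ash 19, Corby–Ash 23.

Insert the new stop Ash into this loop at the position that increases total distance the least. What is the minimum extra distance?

+15 miles — insert Ash between Fenby and Knoll.

Insertion cost between consecutive stops i–j is d(i,Ash) + d(Ash,j) − d(i,j):
  between Willow and Fenby: 17 + 20 − 13 = 24
  between Fenby and Knoll: 20 + 19 − 24 = 15
  between Knoll and Corby: 19 + 23 − 21 = 21
  between Corby and Willow: 23 + 17 − 16 = 24
Cheapest insertion is between Fenby and Knoll, adding 15.
New total = 74 + 15 = 89.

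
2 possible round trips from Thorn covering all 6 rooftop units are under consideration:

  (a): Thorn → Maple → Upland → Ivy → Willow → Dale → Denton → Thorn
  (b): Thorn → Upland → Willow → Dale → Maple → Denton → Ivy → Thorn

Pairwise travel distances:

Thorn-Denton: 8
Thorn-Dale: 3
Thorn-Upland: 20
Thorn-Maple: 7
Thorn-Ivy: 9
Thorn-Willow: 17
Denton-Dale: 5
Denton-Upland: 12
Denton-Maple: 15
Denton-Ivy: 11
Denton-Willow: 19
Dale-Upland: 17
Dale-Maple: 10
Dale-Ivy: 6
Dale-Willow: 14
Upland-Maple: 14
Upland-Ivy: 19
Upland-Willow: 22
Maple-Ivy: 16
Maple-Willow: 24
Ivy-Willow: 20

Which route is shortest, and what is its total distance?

(a): 7 + 14 + 19 + 20 + 14 + 5 + 8 = 87
(b): 20 + 22 + 14 + 10 + 15 + 11 + 9 = 101

87 — (a) is the shortest.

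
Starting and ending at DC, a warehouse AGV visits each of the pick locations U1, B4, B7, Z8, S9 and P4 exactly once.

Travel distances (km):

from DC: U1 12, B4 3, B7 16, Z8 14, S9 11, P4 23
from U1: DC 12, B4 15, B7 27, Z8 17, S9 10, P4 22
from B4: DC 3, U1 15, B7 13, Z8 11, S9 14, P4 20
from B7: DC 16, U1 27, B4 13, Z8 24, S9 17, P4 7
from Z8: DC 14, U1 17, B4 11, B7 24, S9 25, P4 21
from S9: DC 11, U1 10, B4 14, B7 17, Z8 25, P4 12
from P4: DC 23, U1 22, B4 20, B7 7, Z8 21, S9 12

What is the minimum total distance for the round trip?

There are 360 distinct closed tours to check (reversals are equivalent).
DC→U1→B4→B7→Z8→S9→P4→DC: 12+15+13+24+25+12+23 = 124
DC→U1→B4→B7→Z8→P4→S9→DC: 12+15+13+24+21+12+11 = 108
DC→U1→B4→B7→S9→Z8→P4→DC: 12+15+13+17+25+21+23 = 126
DC→U1→B4→B7→S9→P4→Z8→DC: 12+15+13+17+12+21+14 = 104
DC→U1→B4→B7→P4→Z8→S9→DC: 12+15+13+7+21+25+11 = 104
DC→U1→B4→B7→P4→S9→Z8→DC: 12+15+13+7+12+25+14 = 98
DC→U1→B4→Z8→B7→S9→P4→DC: 12+15+11+24+17+12+23 = 114
DC→U1→B4→Z8→B7→P4→S9→DC: 12+15+11+24+7+12+11 = 92
… (352 more)
DC→B4→B7→P4→S9→U1→Z8→DC: 3+13+7+12+10+17+14 = 76  ← best
The minimum is 76.
One optimal route: DC → B4 → B7 → P4 → S9 → U1 → Z8 → DC (or its reverse).

Minimum total distance: 76 km.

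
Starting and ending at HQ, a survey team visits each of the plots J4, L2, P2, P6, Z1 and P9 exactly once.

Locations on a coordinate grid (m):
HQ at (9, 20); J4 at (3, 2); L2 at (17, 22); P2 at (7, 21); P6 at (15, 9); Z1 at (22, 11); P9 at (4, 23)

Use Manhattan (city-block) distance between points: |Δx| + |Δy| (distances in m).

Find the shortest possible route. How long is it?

With 6 stops there are 6!/2 = 360 distinct round trips (a route and its reverse cost the same).
HQ-J4-L2-P2-P6-Z1-P9-HQ: 24+34+11+20+9+30+8 = 136
HQ-J4-L2-P2-P6-P9-Z1-HQ: 24+34+11+20+25+30+22 = 166
HQ-J4-L2-P2-Z1-P6-P9-HQ: 24+34+11+25+9+25+8 = 136
HQ-J4-L2-P2-Z1-P9-P6-HQ: 24+34+11+25+30+25+17 = 166
HQ-J4-L2-P2-P9-P6-Z1-HQ: 24+34+11+5+25+9+22 = 130
HQ-J4-L2-P2-P9-Z1-P6-HQ: 24+34+11+5+30+9+17 = 130
HQ-J4-L2-P6-P2-Z1-P9-HQ: 24+34+15+20+25+30+8 = 156
HQ-J4-L2-P6-P2-P9-Z1-HQ: 24+34+15+20+5+30+22 = 150
… (352 more)
HQ-L2-Z1-P6-J4-P9-P2-HQ: 10+16+9+19+22+5+3 = 84  ← best
The minimum is 84.
One optimal route: HQ → L2 → Z1 → P6 → J4 → P9 → P2 → HQ (or its reverse).

84 m — the shortest possible round trip.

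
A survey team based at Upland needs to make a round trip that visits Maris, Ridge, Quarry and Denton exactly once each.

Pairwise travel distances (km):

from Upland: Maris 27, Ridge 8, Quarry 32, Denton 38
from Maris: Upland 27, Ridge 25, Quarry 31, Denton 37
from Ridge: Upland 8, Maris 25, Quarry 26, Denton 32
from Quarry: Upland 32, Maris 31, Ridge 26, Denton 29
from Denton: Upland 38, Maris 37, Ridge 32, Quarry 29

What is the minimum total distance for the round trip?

There are 12 distinct closed tours to check (reversals are equivalent).
Upland - Maris - Ridge - Quarry - Denton - Upland: 27+25+26+29+38 = 145
Upland - Maris - Ridge - Denton - Quarry - Upland: 27+25+32+29+32 = 145
Upland - Maris - Quarry - Ridge - Denton - Upland: 27+31+26+32+38 = 154
Upland - Maris - Quarry - Denton - Ridge - Upland: 27+31+29+32+8 = 127
Upland - Maris - Denton - Ridge - Quarry - Upland: 27+37+32+26+32 = 154
Upland - Maris - Denton - Quarry - Ridge - Upland: 27+37+29+26+8 = 127
Upland - Ridge - Maris - Quarry - Denton - Upland: 8+25+31+29+38 = 131
Upland - Ridge - Maris - Denton - Quarry - Upland: 8+25+37+29+32 = 131
Upland - Ridge - Quarry - Maris - Denton - Upland: 8+26+31+37+38 = 140
Upland - Ridge - Denton - Maris - Quarry - Upland: 8+32+37+31+32 = 140
Upland - Quarry - Maris - Ridge - Denton - Upland: 32+31+25+32+38 = 158
Upland - Quarry - Ridge - Maris - Denton - Upland: 32+26+25+37+38 = 158
The minimum is 127.
One optimal route: Upland → Maris → Quarry → Denton → Ridge → Upland (or its reverse).

127 km — the shortest possible round trip.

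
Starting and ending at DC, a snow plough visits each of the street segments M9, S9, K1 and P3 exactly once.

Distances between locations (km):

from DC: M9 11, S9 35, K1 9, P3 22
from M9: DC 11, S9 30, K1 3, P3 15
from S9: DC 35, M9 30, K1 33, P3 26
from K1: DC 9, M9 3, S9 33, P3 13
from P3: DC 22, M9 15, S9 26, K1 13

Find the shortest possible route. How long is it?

With 4 stops there are 4!/2 = 12 distinct round trips (a route and its reverse cost the same).
DC - M9 - S9 - K1 - P3 - DC: 11+30+33+13+22 = 109
DC - M9 - S9 - P3 - K1 - DC: 11+30+26+13+9 = 89
DC - M9 - K1 - S9 - P3 - DC: 11+3+33+26+22 = 95
DC - M9 - K1 - P3 - S9 - DC: 11+3+13+26+35 = 88
DC - M9 - P3 - S9 - K1 - DC: 11+15+26+33+9 = 94
DC - M9 - P3 - K1 - S9 - DC: 11+15+13+33+35 = 107
DC - S9 - M9 - K1 - P3 - DC: 35+30+3+13+22 = 103
DC - S9 - M9 - P3 - K1 - DC: 35+30+15+13+9 = 102
DC - S9 - K1 - M9 - P3 - DC: 35+33+3+15+22 = 108
DC - S9 - P3 - M9 - K1 - DC: 35+26+15+3+9 = 88
DC - K1 - M9 - S9 - P3 - DC: 9+3+30+26+22 = 90
DC - K1 - S9 - M9 - P3 - DC: 9+33+30+15+22 = 109
The minimum is 88.
One optimal route: DC → M9 → K1 → P3 → S9 → DC (or its reverse).

Shortest round trip = 88 km.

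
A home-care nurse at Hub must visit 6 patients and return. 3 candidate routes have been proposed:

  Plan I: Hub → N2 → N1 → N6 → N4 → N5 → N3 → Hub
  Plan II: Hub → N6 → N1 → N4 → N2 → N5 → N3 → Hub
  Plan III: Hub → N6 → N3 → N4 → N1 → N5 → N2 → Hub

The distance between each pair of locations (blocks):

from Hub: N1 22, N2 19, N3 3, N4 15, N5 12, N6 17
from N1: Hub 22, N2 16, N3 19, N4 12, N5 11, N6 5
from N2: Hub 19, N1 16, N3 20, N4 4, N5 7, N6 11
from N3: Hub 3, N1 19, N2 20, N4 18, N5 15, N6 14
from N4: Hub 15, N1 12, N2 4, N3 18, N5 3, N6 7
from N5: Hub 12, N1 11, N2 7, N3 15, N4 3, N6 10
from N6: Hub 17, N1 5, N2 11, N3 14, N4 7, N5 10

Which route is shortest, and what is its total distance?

Shortest is Plan II, total 63 blocks.

Plan I: 19 + 16 + 5 + 7 + 3 + 15 + 3 = 68
Plan II: 17 + 5 + 12 + 4 + 7 + 15 + 3 = 63
Plan III: 17 + 14 + 18 + 12 + 11 + 7 + 19 = 98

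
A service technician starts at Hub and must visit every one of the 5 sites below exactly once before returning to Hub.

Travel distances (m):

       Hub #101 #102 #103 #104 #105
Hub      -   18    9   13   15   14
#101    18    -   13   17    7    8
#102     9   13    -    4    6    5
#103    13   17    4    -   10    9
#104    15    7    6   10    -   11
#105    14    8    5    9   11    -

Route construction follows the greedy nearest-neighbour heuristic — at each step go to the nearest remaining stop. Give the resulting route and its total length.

Hub → [#102:9 / #103:13 / #105:14 / #104:15 / #101:18] → #102 (9)
#102 → [#103:4 / #105:5 / #104:6 / #101:13] → #103 (4)
#103 → [#105:9 / #104:10 / #101:17] → #105 (9)
#105 → [#101:8 / #104:11] → #101 (8)
#101 → [#104:7] → #104 (7)
Return #104→Hub: 15.
Total = 9 + 4 + 9 + 8 + 7 + 15 = 52.

52 m along Hub → #102 → #103 → #105 → #101 → #104 → Hub.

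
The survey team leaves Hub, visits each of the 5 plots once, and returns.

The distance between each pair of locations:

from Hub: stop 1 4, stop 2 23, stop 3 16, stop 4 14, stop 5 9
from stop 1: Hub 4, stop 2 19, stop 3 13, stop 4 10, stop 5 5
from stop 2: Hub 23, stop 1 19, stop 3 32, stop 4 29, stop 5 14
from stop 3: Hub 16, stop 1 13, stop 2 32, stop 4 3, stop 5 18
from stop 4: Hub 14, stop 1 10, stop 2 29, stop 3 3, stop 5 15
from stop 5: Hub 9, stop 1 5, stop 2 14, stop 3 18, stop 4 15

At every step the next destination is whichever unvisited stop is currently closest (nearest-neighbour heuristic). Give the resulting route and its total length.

Hub → [stop 1:4 / stop 5:9 / stop 4:14 / stop 3:16 / stop 2:23] → stop 1 (4)
stop 1 → [stop 5:5 / stop 4:10 / stop 3:13 / stop 2:19] → stop 5 (5)
stop 5 → [stop 2:14 / stop 4:15 / stop 3:18] → stop 2 (14)
stop 2 → [stop 4:29 / stop 3:32] → stop 4 (29)
stop 4 → [stop 3:3] → stop 3 (3)
Return stop 3→Hub: 16.
Total = 4 + 5 + 14 + 29 + 3 + 16 = 71.

Nearest-neighbour total = 71; route Hub → stop 1 → stop 5 → stop 2 → stop 4 → stop 3 → Hub.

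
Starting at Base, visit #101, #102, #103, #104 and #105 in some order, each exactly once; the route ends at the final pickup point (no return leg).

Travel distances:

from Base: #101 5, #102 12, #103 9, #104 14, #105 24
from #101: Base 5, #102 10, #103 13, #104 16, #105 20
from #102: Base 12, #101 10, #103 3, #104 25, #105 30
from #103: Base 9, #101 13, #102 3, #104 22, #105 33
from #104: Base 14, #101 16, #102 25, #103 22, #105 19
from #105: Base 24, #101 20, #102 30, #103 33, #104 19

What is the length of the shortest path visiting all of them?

Minimum one-way distance = 57.

There are 5! = 120 possible orderings.
Base → #101 → #102 → #103 → #104 → #105: 5+10+3+22+19 = 59
Base → #101 → #102 → #103 → #105 → #104: 5+10+3+33+19 = 70
Base → #101 → #102 → #104 → #103 → #105: 5+10+25+22+33 = 95
Base → #101 → #102 → #104 → #105 → #103: 5+10+25+19+33 = 92
Base → #101 → #102 → #105 → #103 → #104: 5+10+30+33+22 = 100
Base → #101 → #102 → #105 → #104 → #103: 5+10+30+19+22 = 86
Base → #101 → #103 → #102 → #104 → #105: 5+13+3+25+19 = 65
Base → #101 → #103 → #102 → #105 → #104: 5+13+3+30+19 = 70
Base → #101 → #103 → #104 → #102 → #105: 5+13+22+25+30 = 95
Base → #101 → #103 → #104 → #105 → #102: 5+13+22+19+30 = 89
Base → #101 → #103 → #105 → #102 → #104: 5+13+33+30+25 = 106
Base → #101 → #103 → #105 → #104 → #102: 5+13+33+19+25 = 95
Base → #101 → #104 → #102 → #103 → #105: 5+16+25+3+33 = 82
Base → #101 → #104 → #102 → #105 → #103: 5+16+25+30+33 = 109
… (106 more)
Base → #103 → #102 → #101 → #104 → #105: 9+3+10+16+19 = 57  ← best
The minimum is 57.
One shortest path: Base → #103 → #102 → #101 → #104 → #105.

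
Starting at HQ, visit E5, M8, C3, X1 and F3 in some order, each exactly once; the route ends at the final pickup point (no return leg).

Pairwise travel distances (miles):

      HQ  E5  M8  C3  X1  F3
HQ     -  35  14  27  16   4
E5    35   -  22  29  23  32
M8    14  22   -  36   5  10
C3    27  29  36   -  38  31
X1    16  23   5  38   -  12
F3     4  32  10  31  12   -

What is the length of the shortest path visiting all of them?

There are 5! = 120 possible orderings.
HQ → E5 → M8 → C3 → X1 → F3: 35+22+36+38+12 = 143
HQ → E5 → M8 → C3 → F3 → X1: 35+22+36+31+12 = 136
HQ → E5 → M8 → X1 → C3 → F3: 35+22+5+38+31 = 131
HQ → E5 → M8 → X1 → F3 → C3: 35+22+5+12+31 = 105
HQ → E5 → M8 → F3 → C3 → X1: 35+22+10+31+38 = 136
HQ → E5 → M8 → F3 → X1 → C3: 35+22+10+12+38 = 117
HQ → E5 → C3 → M8 → X1 → F3: 35+29+36+5+12 = 117
HQ → E5 → C3 → M8 → F3 → X1: 35+29+36+10+12 = 122
HQ → E5 → C3 → X1 → M8 → F3: 35+29+38+5+10 = 117
HQ → E5 → C3 → X1 → F3 → M8: 35+29+38+12+10 = 124
HQ → E5 → C3 → F3 → M8 → X1: 35+29+31+10+5 = 110
HQ → E5 → C3 → F3 → X1 → M8: 35+29+31+12+5 = 112
HQ → E5 → X1 → M8 → C3 → F3: 35+23+5+36+31 = 130
HQ → E5 → X1 → M8 → F3 → C3: 35+23+5+10+31 = 104
… (106 more)
HQ → F3 → M8 → X1 → E5 → C3: 4+10+5+23+29 = 71  ← best
The minimum is 71.
One shortest path: HQ → F3 → M8 → X1 → E5 → C3.

Minimum one-way distance = 71 miles.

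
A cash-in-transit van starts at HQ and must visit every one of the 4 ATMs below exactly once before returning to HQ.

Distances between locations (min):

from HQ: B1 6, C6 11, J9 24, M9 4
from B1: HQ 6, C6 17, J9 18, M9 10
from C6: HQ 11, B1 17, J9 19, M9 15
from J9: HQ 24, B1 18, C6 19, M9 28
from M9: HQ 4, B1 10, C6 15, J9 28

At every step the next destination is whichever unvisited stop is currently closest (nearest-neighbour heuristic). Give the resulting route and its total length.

74 min along HQ → M9 → B1 → C6 → J9 → HQ.

HQ → [M9:4 / B1:6 / C6:11 / J9:24] → M9 (4)
M9 → [B1:10 / C6:15 / J9:28] → B1 (10)
B1 → [C6:17 / J9:18] → C6 (17)
C6 → [J9:19] → J9 (19)
Return J9→HQ: 24.
Total = 4 + 10 + 17 + 19 + 24 = 74.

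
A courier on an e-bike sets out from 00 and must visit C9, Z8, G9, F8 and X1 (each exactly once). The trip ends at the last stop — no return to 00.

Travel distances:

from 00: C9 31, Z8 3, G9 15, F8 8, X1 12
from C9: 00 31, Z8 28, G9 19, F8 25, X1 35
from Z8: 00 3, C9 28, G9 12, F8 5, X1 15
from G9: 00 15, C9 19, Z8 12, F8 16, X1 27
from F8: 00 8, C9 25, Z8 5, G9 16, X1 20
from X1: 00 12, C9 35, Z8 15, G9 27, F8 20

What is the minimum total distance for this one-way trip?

Minimum one-way distance = 67.

There are 5! = 120 possible orderings.
00 → C9 → Z8 → G9 → F8 → X1: 31+28+12+16+20 = 107
00 → C9 → Z8 → G9 → X1 → F8: 31+28+12+27+20 = 118
00 → C9 → Z8 → F8 → G9 → X1: 31+28+5+16+27 = 107
00 → C9 → Z8 → F8 → X1 → G9: 31+28+5+20+27 = 111
00 → C9 → Z8 → X1 → G9 → F8: 31+28+15+27+16 = 117
00 → C9 → Z8 → X1 → F8 → G9: 31+28+15+20+16 = 110
00 → C9 → G9 → Z8 → F8 → X1: 31+19+12+5+20 = 87
00 → C9 → G9 → Z8 → X1 → F8: 31+19+12+15+20 = 97
00 → C9 → G9 → F8 → Z8 → X1: 31+19+16+5+15 = 86
00 → C9 → G9 → F8 → X1 → Z8: 31+19+16+20+15 = 101
00 → C9 → G9 → X1 → Z8 → F8: 31+19+27+15+5 = 97
00 → C9 → G9 → X1 → F8 → Z8: 31+19+27+20+5 = 102
00 → C9 → F8 → Z8 → G9 → X1: 31+25+5+12+27 = 100
00 → C9 → F8 → Z8 → X1 → G9: 31+25+5+15+27 = 103
… (106 more)
00 → X1 → Z8 → F8 → G9 → C9: 12+15+5+16+19 = 67  ← best
The minimum is 67.
One shortest path: 00 → X1 → Z8 → F8 → G9 → C9.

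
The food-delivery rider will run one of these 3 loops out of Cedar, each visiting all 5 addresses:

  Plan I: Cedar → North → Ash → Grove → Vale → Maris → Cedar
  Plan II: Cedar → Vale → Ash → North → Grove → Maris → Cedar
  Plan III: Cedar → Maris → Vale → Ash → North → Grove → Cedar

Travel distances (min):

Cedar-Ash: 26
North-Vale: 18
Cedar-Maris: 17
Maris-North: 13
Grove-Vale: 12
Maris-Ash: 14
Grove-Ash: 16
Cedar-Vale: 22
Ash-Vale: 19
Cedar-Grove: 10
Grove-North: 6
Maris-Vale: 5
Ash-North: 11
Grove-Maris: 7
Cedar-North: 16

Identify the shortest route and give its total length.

Shortest is Plan III, total 68 min.

Plan I: 16 + 11 + 16 + 12 + 5 + 17 = 77
Plan II: 22 + 19 + 11 + 6 + 7 + 17 = 82
Plan III: 17 + 5 + 19 + 11 + 6 + 10 = 68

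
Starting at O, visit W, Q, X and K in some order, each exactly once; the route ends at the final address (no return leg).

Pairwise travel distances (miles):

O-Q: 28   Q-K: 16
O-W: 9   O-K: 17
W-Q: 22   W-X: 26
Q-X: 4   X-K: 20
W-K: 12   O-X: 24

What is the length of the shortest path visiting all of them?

41 miles — the minimum one-way total.

There are 4! = 24 possible orderings.
O → W → Q → X → K: 9+22+4+20 = 55
O → W → Q → K → X: 9+22+16+20 = 67
O → W → X → Q → K: 9+26+4+16 = 55
O → W → X → K → Q: 9+26+20+16 = 71
O → W → K → Q → X: 9+12+16+4 = 41
O → W → K → X → Q: 9+12+20+4 = 45
O → Q → W → X → K: 28+22+26+20 = 96
O → Q → W → K → X: 28+22+12+20 = 82
O → Q → X → W → K: 28+4+26+12 = 70
O → Q → X → K → W: 28+4+20+12 = 64
O → Q → K → W → X: 28+16+12+26 = 82
O → Q → K → X → W: 28+16+20+26 = 90
O → X → W → Q → K: 24+26+22+16 = 88
O → X → W → K → Q: 24+26+12+16 = 78
… (10 more)
The minimum is 41.
One shortest path: O → W → K → Q → X.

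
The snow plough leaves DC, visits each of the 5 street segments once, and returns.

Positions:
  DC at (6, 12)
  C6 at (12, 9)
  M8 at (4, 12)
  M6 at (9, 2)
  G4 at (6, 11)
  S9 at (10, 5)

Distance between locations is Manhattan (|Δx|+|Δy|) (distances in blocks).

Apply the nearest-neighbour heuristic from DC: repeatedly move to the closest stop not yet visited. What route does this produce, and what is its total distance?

38 blocks along DC → G4 → M8 → C6 → S9 → M6 → DC.

From DC: distances to unvisited — G4=1, M8=2, C6=9, S9=11, M6=13. Nearest is G4 (1).
From G4: distances to unvisited — M8=3, C6=8, S9=10, M6=12. Nearest is M8 (3).
From M8: distances to unvisited — C6=11, S9=13, M6=15. Nearest is C6 (11).
From C6: distances to unvisited — S9=6, M6=10. Nearest is S9 (6).
From S9: distances to unvisited — M6=4. Nearest is M6 (4).
Return M6→DC: 13.
Total = 1 + 3 + 11 + 6 + 4 + 13 = 38.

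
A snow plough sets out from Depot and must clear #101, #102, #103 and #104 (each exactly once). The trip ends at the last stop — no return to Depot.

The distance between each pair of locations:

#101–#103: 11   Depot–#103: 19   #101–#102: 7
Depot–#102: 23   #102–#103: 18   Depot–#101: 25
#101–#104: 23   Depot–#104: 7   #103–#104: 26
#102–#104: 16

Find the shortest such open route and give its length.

There are 4! = 24 possible orderings.
Depot→#101→#102→#103→#104: 25+7+18+26 = 76
Depot→#101→#102→#104→#103: 25+7+16+26 = 74
Depot→#101→#103→#102→#104: 25+11+18+16 = 70
Depot→#101→#103→#104→#102: 25+11+26+16 = 78
Depot→#101→#104→#102→#103: 25+23+16+18 = 82
Depot→#101→#104→#103→#102: 25+23+26+18 = 92
Depot→#102→#101→#103→#104: 23+7+11+26 = 67
Depot→#102→#101→#104→#103: 23+7+23+26 = 79
Depot→#102→#103→#101→#104: 23+18+11+23 = 75
Depot→#102→#103→#104→#101: 23+18+26+23 = 90
Depot→#102→#104→#101→#103: 23+16+23+11 = 73
Depot→#102→#104→#103→#101: 23+16+26+11 = 76
Depot→#103→#101→#102→#104: 19+11+7+16 = 53
Depot→#103→#101→#104→#102: 19+11+23+16 = 69
… (10 more)
Depot→#104→#102→#101→#103: 7+16+7+11 = 41  ← best
The minimum is 41.
One shortest path: Depot → #104 → #102 → #101 → #103.

Shortest open route: 41.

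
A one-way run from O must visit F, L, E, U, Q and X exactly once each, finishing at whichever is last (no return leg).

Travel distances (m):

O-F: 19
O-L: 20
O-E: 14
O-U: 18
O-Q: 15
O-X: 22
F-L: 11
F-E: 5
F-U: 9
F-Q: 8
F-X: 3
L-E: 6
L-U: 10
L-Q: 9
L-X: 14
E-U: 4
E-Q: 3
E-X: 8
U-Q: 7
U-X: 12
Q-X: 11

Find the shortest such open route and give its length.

46 m — the minimum one-way total.

There are 6! = 720 possible orderings.
O→F→L→E→U→Q→X: 19+11+6+4+7+11 = 58
O→F→L→E→U→X→Q: 19+11+6+4+12+11 = 63
O→F→L→E→Q→U→X: 19+11+6+3+7+12 = 58
O→F→L→E→Q→X→U: 19+11+6+3+11+12 = 62
O→F→L→E→X→U→Q: 19+11+6+8+12+7 = 63
O→F→L→E→X→Q→U: 19+11+6+8+11+7 = 62
O→F→L→U→E→Q→X: 19+11+10+4+3+11 = 58
O→F→L→U→E→X→Q: 19+11+10+4+8+11 = 63
… (712 more)
O→Q→L→E→U→F→X: 15+9+6+4+9+3 = 46  ← best
The minimum is 46.
One shortest path: O → Q → L → E → U → F → X.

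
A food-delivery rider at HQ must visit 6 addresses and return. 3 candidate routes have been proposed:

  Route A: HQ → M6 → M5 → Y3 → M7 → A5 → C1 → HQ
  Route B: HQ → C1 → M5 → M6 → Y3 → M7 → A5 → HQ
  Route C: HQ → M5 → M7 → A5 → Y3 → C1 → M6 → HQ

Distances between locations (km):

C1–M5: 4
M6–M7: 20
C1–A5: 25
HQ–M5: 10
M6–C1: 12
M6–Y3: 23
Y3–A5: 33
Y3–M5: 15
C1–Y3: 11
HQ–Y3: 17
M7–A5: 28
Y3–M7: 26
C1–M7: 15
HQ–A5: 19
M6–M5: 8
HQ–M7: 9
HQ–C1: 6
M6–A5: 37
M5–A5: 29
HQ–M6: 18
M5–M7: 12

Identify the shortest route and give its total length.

Route A: 18 + 8 + 15 + 26 + 28 + 25 + 6 = 126
Route B: 6 + 4 + 8 + 23 + 26 + 28 + 19 = 114
Route C: 10 + 12 + 28 + 33 + 11 + 12 + 18 = 124

Shortest is Route B, total 114 km.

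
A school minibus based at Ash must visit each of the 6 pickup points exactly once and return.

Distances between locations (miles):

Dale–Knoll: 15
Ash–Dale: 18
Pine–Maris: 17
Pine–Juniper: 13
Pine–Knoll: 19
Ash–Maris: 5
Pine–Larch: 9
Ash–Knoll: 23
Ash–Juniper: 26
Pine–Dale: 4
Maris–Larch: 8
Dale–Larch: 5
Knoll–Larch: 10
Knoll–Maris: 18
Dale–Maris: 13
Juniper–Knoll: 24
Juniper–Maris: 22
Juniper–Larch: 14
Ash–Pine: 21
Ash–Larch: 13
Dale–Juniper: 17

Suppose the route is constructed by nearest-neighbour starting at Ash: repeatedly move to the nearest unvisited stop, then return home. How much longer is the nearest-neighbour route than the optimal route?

From Ash: Maris=5, Larch=13, Dale=18, Pine=21, Knoll=23, Juniper=26 → choose Maris (5).
From Maris: Larch=8, Dale=13, Pine=17, Knoll=18, Juniper=22 → choose Larch (8).
From Larch: Dale=5, Pine=9, Knoll=10, Juniper=14 → choose Dale (5).
From Dale: Pine=4, Knoll=15, Juniper=17 → choose Pine (4).
From Pine: Juniper=13, Knoll=19 → choose Juniper (13).
From Juniper: Knoll=24 → choose Knoll (24).
NN route Ash → Maris → Larch → Dale → Pine → Juniper → Knoll → Ash costs 82.
Optimal: Ash → Juniper → Pine → Dale → Knoll → Larch → Maris → Ash costs 81 (by enumerating all 360 distinct tours).
Excess = 82 − 81 = 1.

1 miles longer than the optimal tour.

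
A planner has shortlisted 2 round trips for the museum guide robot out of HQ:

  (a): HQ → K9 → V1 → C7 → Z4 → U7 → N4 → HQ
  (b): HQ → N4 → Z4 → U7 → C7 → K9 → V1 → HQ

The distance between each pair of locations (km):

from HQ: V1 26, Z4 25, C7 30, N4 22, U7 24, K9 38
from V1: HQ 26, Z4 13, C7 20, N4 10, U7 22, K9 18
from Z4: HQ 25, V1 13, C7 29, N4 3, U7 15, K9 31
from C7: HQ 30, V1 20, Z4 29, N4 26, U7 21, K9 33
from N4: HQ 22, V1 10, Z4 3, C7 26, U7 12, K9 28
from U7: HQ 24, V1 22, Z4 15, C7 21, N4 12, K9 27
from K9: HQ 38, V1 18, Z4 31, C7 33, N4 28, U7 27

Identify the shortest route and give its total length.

Shortest is (b), total 138 km.

(a): 38 + 18 + 20 + 29 + 15 + 12 + 22 = 154
(b): 22 + 3 + 15 + 21 + 33 + 18 + 26 = 138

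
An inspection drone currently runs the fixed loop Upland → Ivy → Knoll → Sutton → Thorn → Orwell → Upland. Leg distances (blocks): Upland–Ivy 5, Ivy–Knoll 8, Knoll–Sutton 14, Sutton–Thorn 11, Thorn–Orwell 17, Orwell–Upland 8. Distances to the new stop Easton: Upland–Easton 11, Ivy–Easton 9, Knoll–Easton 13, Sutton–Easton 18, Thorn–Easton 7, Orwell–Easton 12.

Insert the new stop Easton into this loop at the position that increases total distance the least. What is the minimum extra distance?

Adding 2 blocks by placing Easton on the Thorn–Orwell leg.

Insertion cost between consecutive stops i–j is d(i,Easton) + d(Easton,j) − d(i,j):
  between Upland and Ivy: 11 + 9 − 5 = 15
  between Ivy and Knoll: 9 + 13 − 8 = 14
  between Knoll and Sutton: 13 + 18 − 14 = 17
  between Sutton and Thorn: 18 + 7 − 11 = 14
  between Thorn and Orwell: 7 + 12 − 17 = 2
  between Orwell and Upland: 12 + 11 − 8 = 15
Cheapest insertion is between Thorn and Orwell, adding 2.
New total = 63 + 2 = 65.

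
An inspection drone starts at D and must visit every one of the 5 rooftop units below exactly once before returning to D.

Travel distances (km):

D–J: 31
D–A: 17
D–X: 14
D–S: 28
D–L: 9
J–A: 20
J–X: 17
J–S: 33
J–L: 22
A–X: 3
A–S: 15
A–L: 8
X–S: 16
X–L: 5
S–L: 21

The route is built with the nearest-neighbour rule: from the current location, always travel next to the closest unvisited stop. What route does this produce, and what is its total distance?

Total distance 96 km via the nearest-neighbour route D → L → X → A → S → J → D.

At D the remaining stops are L 9, X 14, A 17, S 28, J 31; go to L.
At L the remaining stops are X 5, A 8, S 21, J 22; go to X.
At X the remaining stops are A 3, S 16, J 17; go to A.
At A the remaining stops are S 15, J 20; go to S.
At S the remaining stops are J 33; go to J.
Return J→D: 31.
Total = 9 + 5 + 3 + 15 + 33 + 31 = 96.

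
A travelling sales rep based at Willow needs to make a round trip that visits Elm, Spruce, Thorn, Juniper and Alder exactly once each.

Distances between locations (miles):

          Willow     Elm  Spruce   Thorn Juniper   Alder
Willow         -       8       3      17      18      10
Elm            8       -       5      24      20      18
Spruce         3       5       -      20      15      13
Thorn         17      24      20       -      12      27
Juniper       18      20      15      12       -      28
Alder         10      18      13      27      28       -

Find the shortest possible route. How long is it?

There are 60 distinct closed tours to check (reversals are equivalent).
Willow→Elm→Spruce→Thorn→Juniper→Alder→Willow: 8+5+20+12+28+10 = 83
Willow→Elm→Spruce→Thorn→Alder→Juniper→Willow: 8+5+20+27+28+18 = 106
Willow→Elm→Spruce→Juniper→Thorn→Alder→Willow: 8+5+15+12+27+10 = 77
Willow→Elm→Spruce→Juniper→Alder→Thorn→Willow: 8+5+15+28+27+17 = 100
Willow→Elm→Spruce→Alder→Thorn→Juniper→Willow: 8+5+13+27+12+18 = 83
Willow→Elm→Spruce→Alder→Juniper→Thorn→Willow: 8+5+13+28+12+17 = 83
Willow→Elm→Thorn→Spruce→Juniper→Alder→Willow: 8+24+20+15+28+10 = 105
Willow→Elm→Thorn→Spruce→Alder→Juniper→Willow: 8+24+20+13+28+18 = 111
Willow→Elm→Thorn→Juniper→Spruce→Alder→Willow: 8+24+12+15+13+10 = 82
Willow→Elm→Thorn→Juniper→Alder→Spruce→Willow: 8+24+12+28+13+3 = 88
Willow→Elm→Thorn→Alder→Spruce→Juniper→Willow: 8+24+27+13+15+18 = 105
Willow→Elm→Thorn→Alder→Juniper→Spruce→Willow: 8+24+27+28+15+3 = 105
Willow→Elm→Juniper→Spruce→Thorn→Alder→Willow: 8+20+15+20+27+10 = 100
Willow→Elm→Juniper→Spruce→Alder→Thorn→Willow: 8+20+15+13+27+17 = 100
… (46 more)
The minimum is 77.
One optimal route: Willow → Elm → Spruce → Juniper → Thorn → Alder → Willow (or its reverse).

Minimum total distance: 77 miles.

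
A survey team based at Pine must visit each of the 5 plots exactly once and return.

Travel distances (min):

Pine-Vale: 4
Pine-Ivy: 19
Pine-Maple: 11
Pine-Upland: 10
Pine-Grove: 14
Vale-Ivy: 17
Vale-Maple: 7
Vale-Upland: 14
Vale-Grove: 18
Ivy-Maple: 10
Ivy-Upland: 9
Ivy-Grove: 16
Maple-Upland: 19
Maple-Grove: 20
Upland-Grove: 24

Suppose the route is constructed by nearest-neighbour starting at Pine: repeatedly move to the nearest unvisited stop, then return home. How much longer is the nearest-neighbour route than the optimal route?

From Pine: Vale=4, Upland=10, Maple=11, Grove=14, Ivy=19 → choose Vale (4).
From Vale: Maple=7, Upland=14, Ivy=17, Grove=18 → choose Maple (7).
From Maple: Ivy=10, Upland=19, Grove=20 → choose Ivy (10).
From Ivy: Upland=9, Grove=16 → choose Upland (9).
From Upland: Grove=24 → choose Grove (24).
NN route Pine → Vale → Maple → Ivy → Upland → Grove → Pine costs 68.
Optimal: Pine → Vale → Maple → Grove → Ivy → Upland → Pine costs 66 (by enumerating all 60 distinct tours).
Excess = 68 − 66 = 2.

Excess over optimum: 2 min.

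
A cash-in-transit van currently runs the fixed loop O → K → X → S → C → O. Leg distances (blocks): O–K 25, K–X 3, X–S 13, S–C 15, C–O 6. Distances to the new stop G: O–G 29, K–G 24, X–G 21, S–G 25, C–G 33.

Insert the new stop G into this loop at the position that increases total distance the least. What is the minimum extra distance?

Insertion cost between consecutive stops i–j is d(i,G) + d(G,j) − d(i,j):
  between O and K: 29 + 24 − 25 = 28
  between K and X: 24 + 21 − 3 = 42
  between X and S: 21 + 25 − 13 = 33
  between S and C: 25 + 33 − 15 = 43
  between C and O: 33 + 29 − 6 = 56
Cheapest insertion is between O and K, adding 28.
New total = 62 + 28 = 90.

Adding 28 blocks by placing G on the O–K leg.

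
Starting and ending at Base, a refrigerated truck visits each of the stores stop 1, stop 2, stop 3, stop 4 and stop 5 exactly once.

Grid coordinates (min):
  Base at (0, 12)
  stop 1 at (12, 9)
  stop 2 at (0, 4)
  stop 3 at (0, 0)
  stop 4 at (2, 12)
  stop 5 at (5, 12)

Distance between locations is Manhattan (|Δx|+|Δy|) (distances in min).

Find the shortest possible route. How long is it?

There are 60 distinct closed tours to check (reversals are equivalent).
Base→stop 1→stop 2→stop 3→stop 4→stop 5→Base: 15+17+4+14+3+5 = 58
Base→stop 1→stop 2→stop 3→stop 5→stop 4→Base: 15+17+4+17+3+2 = 58
Base→stop 1→stop 2→stop 4→stop 3→stop 5→Base: 15+17+10+14+17+5 = 78
Base→stop 1→stop 2→stop 4→stop 5→stop 3→Base: 15+17+10+3+17+12 = 74
Base→stop 1→stop 2→stop 5→stop 3→stop 4→Base: 15+17+13+17+14+2 = 78
Base→stop 1→stop 2→stop 5→stop 4→stop 3→Base: 15+17+13+3+14+12 = 74
Base→stop 1→stop 3→stop 2→stop 4→stop 5→Base: 15+21+4+10+3+5 = 58
Base→stop 1→stop 3→stop 2→stop 5→stop 4→Base: 15+21+4+13+3+2 = 58
Base→stop 1→stop 3→stop 4→stop 2→stop 5→Base: 15+21+14+10+13+5 = 78
Base→stop 1→stop 3→stop 4→stop 5→stop 2→Base: 15+21+14+3+13+8 = 74
Base→stop 1→stop 3→stop 5→stop 2→stop 4→Base: 15+21+17+13+10+2 = 78
Base→stop 1→stop 3→stop 5→stop 4→stop 2→Base: 15+21+17+3+10+8 = 74
Base→stop 1→stop 4→stop 2→stop 3→stop 5→Base: 15+13+10+4+17+5 = 64
Base→stop 1→stop 4→stop 2→stop 5→stop 3→Base: 15+13+10+13+17+12 = 80
… (46 more)
Base→stop 2→stop 3→stop 1→stop 5→stop 4→Base: 8+4+21+10+3+2 = 48  ← best
The minimum is 48.
One optimal route: Base → stop 2 → stop 3 → stop 1 → stop 5 → stop 4 → Base (or its reverse).

Shortest round trip = 48 min.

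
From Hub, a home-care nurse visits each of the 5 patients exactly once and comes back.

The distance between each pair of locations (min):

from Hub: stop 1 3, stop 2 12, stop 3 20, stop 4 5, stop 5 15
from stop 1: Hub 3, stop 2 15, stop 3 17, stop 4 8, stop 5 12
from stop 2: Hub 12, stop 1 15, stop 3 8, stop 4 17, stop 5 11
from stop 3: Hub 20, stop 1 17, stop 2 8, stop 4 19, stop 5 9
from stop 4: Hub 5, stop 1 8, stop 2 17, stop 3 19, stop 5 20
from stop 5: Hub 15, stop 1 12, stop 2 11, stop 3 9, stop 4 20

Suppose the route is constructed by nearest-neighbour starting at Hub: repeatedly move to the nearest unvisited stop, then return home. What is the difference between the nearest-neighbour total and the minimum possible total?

Hub: stop 1=3, stop 4=5, stop 2=12, stop 5=15, stop 3=20 ⇒ stop 1
stop 1: stop 4=8, stop 5=12, stop 2=15, stop 3=17 ⇒ stop 4
stop 4: stop 2=17, stop 3=19, stop 5=20 ⇒ stop 2
stop 2: stop 3=8, stop 5=11 ⇒ stop 3
stop 3: stop 5=9 ⇒ stop 5
NN route Hub → stop 1 → stop 4 → stop 2 → stop 3 → stop 5 → Hub costs 60.
Optimal: Hub → stop 1 → stop 5 → stop 3 → stop 2 → stop 4 → Hub costs 54 (by enumerating all 60 distinct tours).
Excess = 60 − 54 = 6.

6 min longer than the optimal tour.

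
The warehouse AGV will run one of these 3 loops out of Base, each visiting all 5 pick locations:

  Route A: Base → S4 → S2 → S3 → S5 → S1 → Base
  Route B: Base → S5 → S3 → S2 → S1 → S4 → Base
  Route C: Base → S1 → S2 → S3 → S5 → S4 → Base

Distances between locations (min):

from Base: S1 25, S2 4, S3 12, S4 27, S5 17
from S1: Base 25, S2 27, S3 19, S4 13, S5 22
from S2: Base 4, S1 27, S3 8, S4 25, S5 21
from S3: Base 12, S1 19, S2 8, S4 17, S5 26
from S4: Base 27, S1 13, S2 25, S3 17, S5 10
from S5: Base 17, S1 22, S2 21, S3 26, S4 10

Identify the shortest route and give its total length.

Route A: 27 + 25 + 8 + 26 + 22 + 25 = 133
Route B: 17 + 26 + 8 + 27 + 13 + 27 = 118
Route C: 25 + 27 + 8 + 26 + 10 + 27 = 123

Shortest is Route B, total 118 min.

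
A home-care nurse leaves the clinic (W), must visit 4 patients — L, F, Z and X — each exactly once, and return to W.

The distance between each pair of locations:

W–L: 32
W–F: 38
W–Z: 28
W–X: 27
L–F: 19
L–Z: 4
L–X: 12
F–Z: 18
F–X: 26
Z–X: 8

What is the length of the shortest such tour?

96 — the shortest possible round trip.

With 4 stops there are 4!/2 = 12 distinct round trips (a route and its reverse cost the same).
W - L - F - Z - X - W: 32+19+18+8+27 = 104
W - L - F - X - Z - W: 32+19+26+8+28 = 113
W - L - Z - F - X - W: 32+4+18+26+27 = 107
W - L - Z - X - F - W: 32+4+8+26+38 = 108
W - L - X - F - Z - W: 32+12+26+18+28 = 116
W - L - X - Z - F - W: 32+12+8+18+38 = 108
W - F - L - Z - X - W: 38+19+4+8+27 = 96
W - F - L - X - Z - W: 38+19+12+8+28 = 105
W - F - Z - L - X - W: 38+18+4+12+27 = 99
W - F - X - L - Z - W: 38+26+12+4+28 = 108
W - Z - L - F - X - W: 28+4+19+26+27 = 104
W - Z - F - L - X - W: 28+18+19+12+27 = 104
The minimum is 96.
One optimal route: W → F → L → Z → X → W (or its reverse).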